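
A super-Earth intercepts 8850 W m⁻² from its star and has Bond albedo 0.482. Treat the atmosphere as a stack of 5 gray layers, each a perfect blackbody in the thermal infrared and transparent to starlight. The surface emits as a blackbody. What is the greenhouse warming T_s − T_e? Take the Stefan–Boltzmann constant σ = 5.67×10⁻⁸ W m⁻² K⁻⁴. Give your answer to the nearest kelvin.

213 K

OLR = S(1−α)/4 = 1146 W m⁻²; the top layer radiates at T_e = 377.1 K.
Surface: T_s = (6)^¼·T_e = 590.1 K.
So the greenhouse effect raises the surface by 590.1 − 377.1 = 213.1 K.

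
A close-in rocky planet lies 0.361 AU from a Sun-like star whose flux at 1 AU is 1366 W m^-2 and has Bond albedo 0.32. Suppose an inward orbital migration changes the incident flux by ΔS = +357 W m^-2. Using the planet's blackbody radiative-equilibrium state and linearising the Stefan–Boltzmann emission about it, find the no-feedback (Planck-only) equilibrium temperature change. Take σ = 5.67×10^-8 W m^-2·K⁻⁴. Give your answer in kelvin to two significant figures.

3.6 K

Flux at the orbit: S = 1366/(0.361)² = 10480 W m^-2.
Reference equilibrium: T_e = [S(1−α)/(4σ)]^(1/4) = 421.0 K.
ΔF = Δ[S(1−α)]/4 = (1−0.32)·+357/4 = 60.69 W m^-2.
Planck response: λ_P = 4σT_e³ = 4·5.67×10⁻⁸·(421.0)³ = 16.93 W m^-2/K.
ΔT₀ = ΔF/λ_P = 60.69/16.93 = 3.59 K.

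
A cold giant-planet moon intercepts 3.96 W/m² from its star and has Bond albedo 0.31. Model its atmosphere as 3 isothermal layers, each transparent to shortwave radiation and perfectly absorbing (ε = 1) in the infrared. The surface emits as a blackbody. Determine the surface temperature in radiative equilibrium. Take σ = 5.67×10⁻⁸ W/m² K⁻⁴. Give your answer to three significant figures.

83.3 kelvin

The effective emission temperature is T_e = [S(1−α)/(4σ)]^¼ = 58.91 K.
With N = 3 opaque layers, T_s = (N+1)^(1/4)·T_e = 4^(1/4)·58.91 = 83.32 K.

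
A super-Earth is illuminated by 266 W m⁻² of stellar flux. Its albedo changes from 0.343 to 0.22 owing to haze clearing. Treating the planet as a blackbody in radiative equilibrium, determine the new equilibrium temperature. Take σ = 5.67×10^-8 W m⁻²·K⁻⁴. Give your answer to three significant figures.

T₂ = [S(1−α₂)/(4σ)]^(1/4) = [266.0·0.78/(4σ)]^(1/4) = 173.9 K.

174 kelvin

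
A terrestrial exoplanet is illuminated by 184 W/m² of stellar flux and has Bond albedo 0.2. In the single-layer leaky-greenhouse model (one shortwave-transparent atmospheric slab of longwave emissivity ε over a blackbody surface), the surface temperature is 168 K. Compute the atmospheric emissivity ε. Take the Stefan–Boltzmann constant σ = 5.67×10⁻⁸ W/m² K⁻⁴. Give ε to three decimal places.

TOA balance gives T_e = 159.6 K.
Since (2−ε)/2 = (T_e/T_s)⁴ = 0.8148, ε = 0.3705.

0.370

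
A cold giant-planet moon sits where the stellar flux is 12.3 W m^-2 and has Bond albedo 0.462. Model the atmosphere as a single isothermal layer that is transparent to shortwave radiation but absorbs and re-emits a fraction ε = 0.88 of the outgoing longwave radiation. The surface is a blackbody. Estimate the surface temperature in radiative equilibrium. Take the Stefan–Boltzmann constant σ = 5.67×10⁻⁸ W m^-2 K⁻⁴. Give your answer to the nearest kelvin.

85 K

Effective emission temperature (TOA balance): σT_e⁴ = S(1−α)/4 = 1.654 W m^-2 → T_e = 73.50 K.
Surface balance with a leaky layer gives σT_s⁴ = σT_e⁴·2/(2−ε), so T_s = T_e·[2/(2−0.88)]^(1/4) = 84.96 K.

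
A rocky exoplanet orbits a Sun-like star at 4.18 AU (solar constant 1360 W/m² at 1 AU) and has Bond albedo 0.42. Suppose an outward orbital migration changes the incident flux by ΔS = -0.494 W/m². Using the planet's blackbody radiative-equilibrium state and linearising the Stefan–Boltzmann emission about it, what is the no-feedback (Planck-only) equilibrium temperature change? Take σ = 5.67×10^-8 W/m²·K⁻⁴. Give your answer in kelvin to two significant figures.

Flux at the orbit: S = 1360/(4.18)² = 77.84 W/m².
Reference equilibrium: T_e = [S(1−α)/(4σ)]^(1/4) = 118.8 K.
Only a fraction (1−α) is absorbed and it's spread over 4πR², so ΔF = (1−α)ΔS/4 = -0.07163 W/m².
Planck response: λ_P = 4σT_e³ = 4·5.67×10⁻⁸·(118.8)³ = 0.3801 W/m²/K.
So ΔT₀ = -0.07163/0.3801 = -0.188 K.

-0.19 K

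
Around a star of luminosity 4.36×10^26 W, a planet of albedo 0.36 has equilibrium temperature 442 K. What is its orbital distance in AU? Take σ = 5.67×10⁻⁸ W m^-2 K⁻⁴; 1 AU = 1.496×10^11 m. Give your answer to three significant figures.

The flux needed for this T is 4σT⁴/(1−0.36) = 13530 W m^-2.
Then d = [L/(4πS)]^(1/2) = 5.065×10^10 m, i.e. 0.3386 AU.

0.339 AU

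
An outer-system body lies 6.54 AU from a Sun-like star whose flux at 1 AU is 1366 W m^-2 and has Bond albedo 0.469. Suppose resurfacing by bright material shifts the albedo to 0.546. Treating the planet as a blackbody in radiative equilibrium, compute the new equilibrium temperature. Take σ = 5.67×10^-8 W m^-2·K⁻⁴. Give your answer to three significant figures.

89.4 kelvin

Flux at the orbit: S = 1366/(6.54)² = 31.94 W m^-2.
With the new albedo, S(1−α₂)/4 = 3.625 W m^-2, so T₂ = 89.42 K.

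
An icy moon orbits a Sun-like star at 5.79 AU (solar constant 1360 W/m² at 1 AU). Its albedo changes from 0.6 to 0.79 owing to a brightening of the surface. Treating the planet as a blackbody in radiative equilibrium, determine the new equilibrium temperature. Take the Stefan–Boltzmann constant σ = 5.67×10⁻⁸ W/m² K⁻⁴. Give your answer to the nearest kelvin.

Irradiance scales as 1/d², so S = 1360 W/m² × (1/5.79)² = 40.57 W/m².
New equilibrium: T₂ = [(1−0.79)·40.57/(4σ)]^(1/4) = 78.29 K.

78 kelvin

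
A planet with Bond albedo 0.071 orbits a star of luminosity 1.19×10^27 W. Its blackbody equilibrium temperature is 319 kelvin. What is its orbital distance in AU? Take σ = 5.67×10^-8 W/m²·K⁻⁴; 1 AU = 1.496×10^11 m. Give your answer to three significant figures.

Required flux: S = 4σT⁴/(1−α) = 2528 W/m².
Then d = [L/(4πS)]^(1/2) = 1.935×10^11 m, i.e. 1.294 AU.

1.29 AU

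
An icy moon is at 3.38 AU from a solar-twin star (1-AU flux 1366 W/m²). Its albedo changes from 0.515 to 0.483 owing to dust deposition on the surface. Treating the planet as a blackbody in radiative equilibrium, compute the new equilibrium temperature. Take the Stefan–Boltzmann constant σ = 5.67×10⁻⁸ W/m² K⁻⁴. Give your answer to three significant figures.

128 K

By the inverse-square law, S = 1366/3.38² = 119.6 W/m².
New equilibrium: T₂ = [(1−0.483)·119.6/(4σ)]^(1/4) = 128.5 K.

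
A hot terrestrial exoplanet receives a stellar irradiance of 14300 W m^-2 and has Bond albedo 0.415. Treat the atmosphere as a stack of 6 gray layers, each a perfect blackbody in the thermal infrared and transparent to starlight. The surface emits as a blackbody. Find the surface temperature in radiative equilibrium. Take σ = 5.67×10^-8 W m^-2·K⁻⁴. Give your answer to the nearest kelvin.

713 K

OLR = S(1−α)/4 = 2091 W m^-2; the top layer radiates at T_e = 438.2 K.
Layer-by-layer balance gives σT_s⁴ = (N+1)σT_e⁴, so T_s = 7^¼·438.2 = 712.8 K.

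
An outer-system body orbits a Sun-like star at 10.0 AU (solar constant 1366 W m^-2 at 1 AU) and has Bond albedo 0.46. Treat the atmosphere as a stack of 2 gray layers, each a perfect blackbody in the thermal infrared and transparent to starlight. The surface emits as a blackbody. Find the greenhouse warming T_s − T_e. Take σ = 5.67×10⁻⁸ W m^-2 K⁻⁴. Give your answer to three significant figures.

Irradiance scales as 1/d², so S = 1366 W m^-2 × (1/10.0)² = 13.66 W m^-2.
Top-of-atmosphere balance: σT_e⁴ = S(1−α)/4 = 1.844 W m^-2 → T_e = 75.52 K.
T_s = (N+1)^(1/4)·T_e = 99.39 K.
So the greenhouse effect raises the surface by 99.39 − 75.52 = 23.87 K.

23.9 K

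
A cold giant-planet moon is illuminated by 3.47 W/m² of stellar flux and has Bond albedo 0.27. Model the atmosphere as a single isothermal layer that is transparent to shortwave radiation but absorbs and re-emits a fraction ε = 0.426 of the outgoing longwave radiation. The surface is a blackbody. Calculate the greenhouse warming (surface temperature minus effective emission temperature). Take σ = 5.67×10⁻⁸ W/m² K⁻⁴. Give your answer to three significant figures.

Effective emission temperature (TOA balance): σT_e⁴ = S(1−α)/4 = 0.6333 W/m² → T_e = 57.81 K.
Surface balance with a leaky layer gives σT_s⁴ = σT_e⁴·2/(2−ε), so T_s = T_e·[2/(2−0.426)]^(1/4) = 61.38 K.
The atmosphere warms the surface by 3.568 K.

3.57 K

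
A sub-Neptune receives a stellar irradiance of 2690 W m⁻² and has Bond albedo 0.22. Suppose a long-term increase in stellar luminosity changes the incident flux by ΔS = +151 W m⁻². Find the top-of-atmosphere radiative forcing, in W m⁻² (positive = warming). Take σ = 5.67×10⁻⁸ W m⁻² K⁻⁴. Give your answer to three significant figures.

Only a fraction (1−α) is absorbed and it's spread over 4πR², so ΔF = (1−α)ΔS/4 = 29.45 W m⁻².

29.4 W m⁻²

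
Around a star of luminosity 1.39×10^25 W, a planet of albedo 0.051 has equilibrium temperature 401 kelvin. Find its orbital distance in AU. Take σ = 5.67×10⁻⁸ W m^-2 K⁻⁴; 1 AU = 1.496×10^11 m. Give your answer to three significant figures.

Energy balance gives S = 4σT⁴/(1−α) = 6180 W m^-2.
Then d = [L/(4πS)]^(1/2) = 1.338×10^10 m, i.e. 0.08943 AU.

0.0894 AU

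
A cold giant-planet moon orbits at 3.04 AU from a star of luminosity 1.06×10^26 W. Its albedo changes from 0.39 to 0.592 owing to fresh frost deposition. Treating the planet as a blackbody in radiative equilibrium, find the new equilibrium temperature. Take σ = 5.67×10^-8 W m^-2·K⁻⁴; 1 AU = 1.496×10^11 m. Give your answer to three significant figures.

92.5 K

d = 3.04 × 1.496×10^11 m = 4.548×10^11 m.
S = L/(4πd²) = 40.78 W m^-2.
With the new albedo, S(1−α₂)/4 = 4.160 W m^-2, so T₂ = 92.55 K.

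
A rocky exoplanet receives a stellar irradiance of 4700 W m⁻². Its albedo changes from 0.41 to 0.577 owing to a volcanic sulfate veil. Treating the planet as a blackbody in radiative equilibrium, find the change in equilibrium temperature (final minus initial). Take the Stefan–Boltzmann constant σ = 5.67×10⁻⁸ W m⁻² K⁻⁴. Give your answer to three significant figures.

Before: T₁ = [4700·0.59/(4σ)]^(1/4) = 332.5 K.
After:  T₂ = [4700·0.423/(4σ)]^(1/4) = 306.0 K.
ΔT = T₂ − T₁ = -26.54 K.

-26.5 kelvin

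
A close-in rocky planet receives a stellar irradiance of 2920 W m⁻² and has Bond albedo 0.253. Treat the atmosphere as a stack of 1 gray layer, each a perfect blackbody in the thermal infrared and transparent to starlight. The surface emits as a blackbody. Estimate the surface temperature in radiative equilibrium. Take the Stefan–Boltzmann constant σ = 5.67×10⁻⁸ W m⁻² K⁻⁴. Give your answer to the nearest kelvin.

The effective emission temperature is T_e = [S(1−α)/(4σ)]^¼ = 313.2 K.
For an N-layer opaque stack, T_s⁴ = (N+1)T_e⁴, hence T_s = (2)^(1/4)×313.2 K = 372.4 K.

372 kelvin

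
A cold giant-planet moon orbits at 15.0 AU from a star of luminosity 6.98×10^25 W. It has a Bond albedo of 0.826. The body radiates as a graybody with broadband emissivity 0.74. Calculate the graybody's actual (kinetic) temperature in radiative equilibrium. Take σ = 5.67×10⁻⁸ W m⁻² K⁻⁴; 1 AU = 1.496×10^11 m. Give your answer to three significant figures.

32.7 K

d = 15.0 × 1.496×10^11 m = 2.244×10^12 m.
Spreading L over a sphere of radius d: S = 6.98×10^25/(4π·2.24×10^12²) = 1.103 W m⁻².
Absorbed flux (global mean): S(1−α)/4 = 1.103·0.174/4 = 0.04798 W m⁻².
Equating to εσT⁴ with ε = 0.74: T = (0.04798/0.74σ)^(1/4) = 32.70 K.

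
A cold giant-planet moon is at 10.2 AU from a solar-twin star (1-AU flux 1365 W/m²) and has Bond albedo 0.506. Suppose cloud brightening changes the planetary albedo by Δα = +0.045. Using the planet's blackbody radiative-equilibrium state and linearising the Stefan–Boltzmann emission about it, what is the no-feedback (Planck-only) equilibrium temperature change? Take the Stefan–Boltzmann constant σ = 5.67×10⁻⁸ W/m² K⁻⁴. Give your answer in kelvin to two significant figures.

Flux at the orbit: S = 1365/(10.2)² = 13.12 W/m².
Reference equilibrium: T_e = [S(1−α)/(4σ)]^(1/4) = 73.11 K.
The change in absorbed flux is Δ[S(1−α)/4] = −SΔα/4 = -0.1476 W/m².
Planck response: λ_P = 4σT_e³ = 4·5.67×10⁻⁸·(73.11)³ = 0.08865 W/m²/K.
Hence the no-feedback warming is ΔF/(4σT_e³) = -1.67 K.

-1.7 K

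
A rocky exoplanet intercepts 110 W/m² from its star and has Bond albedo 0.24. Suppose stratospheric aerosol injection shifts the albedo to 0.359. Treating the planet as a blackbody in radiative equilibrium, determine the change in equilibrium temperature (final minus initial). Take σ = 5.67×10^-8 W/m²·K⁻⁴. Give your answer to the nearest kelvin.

With α = 0.24, T₁ = 138.6 K.
With α = 0.359, T₂ = 132.8 K.
ΔT = T₂ − T₁ = -5.775 K.

-6 kelvin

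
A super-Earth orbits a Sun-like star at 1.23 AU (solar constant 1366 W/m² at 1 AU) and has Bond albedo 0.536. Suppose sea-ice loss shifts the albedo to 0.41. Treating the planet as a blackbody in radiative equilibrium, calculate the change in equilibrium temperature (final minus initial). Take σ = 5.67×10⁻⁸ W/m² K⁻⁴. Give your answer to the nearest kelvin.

13 kelvin

Irradiance scales as 1/d², so S = 1366 W/m² × (1/1.23)² = 902.9 W/m².
Before: T₁ = [902.9·0.464/(4σ)]^(1/4) = 207.3 K.
With α = 0.41, T₂ = 220.1 K.
ΔT = T₂ − T₁ = 12.83 K.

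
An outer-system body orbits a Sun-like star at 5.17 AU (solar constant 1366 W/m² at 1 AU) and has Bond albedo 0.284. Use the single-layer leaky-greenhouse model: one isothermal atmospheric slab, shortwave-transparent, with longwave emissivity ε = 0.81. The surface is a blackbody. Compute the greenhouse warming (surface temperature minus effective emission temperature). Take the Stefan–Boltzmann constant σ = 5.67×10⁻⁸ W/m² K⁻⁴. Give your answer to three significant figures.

15.6 kelvin

Flux at the orbit: S = 1366/(5.17)² = 51.11 W/m².
Effective emission temperature (TOA balance): σT_e⁴ = S(1−α)/4 = 9.148 W/m² → T_e = 112.7 K.
For a single slab of emissivity ε, T_s⁴ = 2T_e⁴/(2−ε); thus T_s = 112.7·(1.681)^(1/4) = 128.3 K.
The atmosphere warms the surface by 15.62 K.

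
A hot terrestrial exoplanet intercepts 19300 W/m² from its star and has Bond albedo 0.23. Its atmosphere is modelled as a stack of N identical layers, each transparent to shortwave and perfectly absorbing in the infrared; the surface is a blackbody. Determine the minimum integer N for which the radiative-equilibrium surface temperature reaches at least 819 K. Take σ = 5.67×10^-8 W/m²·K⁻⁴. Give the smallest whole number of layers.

OLR = S(1−α)/4 = 3715 W/m²; the top layer radiates at T_e = 505.9 K.
T_s = (N+1)^(1/4)·T_e ≥ 819 K requires N+1 ≥ (T_s/T_e)⁴ = (819/505.9)⁴ = 6.866.
The minimum whole number is N = 6.

6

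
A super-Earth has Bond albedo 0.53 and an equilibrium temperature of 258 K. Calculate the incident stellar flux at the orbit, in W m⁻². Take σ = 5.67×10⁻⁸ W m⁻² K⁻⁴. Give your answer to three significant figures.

2140 W m⁻²

Invert the energy balance for S: S = 4σT⁴/(1−α).
The emitted flux is σT⁴ = 251.2 W m⁻².
So S = 4×251.2/(1−0.53) = 2138 W m⁻².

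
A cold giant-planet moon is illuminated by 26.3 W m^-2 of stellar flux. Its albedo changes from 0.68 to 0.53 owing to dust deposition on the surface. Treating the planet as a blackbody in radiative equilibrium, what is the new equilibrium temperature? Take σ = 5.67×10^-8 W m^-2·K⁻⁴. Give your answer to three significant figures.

With the new albedo, S(1−α₂)/4 = 3.090 W m^-2, so T₂ = 85.92 K.

85.9 K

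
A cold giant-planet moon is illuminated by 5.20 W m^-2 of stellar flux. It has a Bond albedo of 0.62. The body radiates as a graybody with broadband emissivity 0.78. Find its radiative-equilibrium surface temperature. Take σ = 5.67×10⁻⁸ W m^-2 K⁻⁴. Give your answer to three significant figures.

Averaging over the sphere, the absorbed flux is S(1−α)/4 = 0.4940 W m^-2.
Radiative balance εσT⁴ = 0.4940 gives T = [0.4940/(0.78·σ)]^(1/4) = 57.81 K.

57.8 K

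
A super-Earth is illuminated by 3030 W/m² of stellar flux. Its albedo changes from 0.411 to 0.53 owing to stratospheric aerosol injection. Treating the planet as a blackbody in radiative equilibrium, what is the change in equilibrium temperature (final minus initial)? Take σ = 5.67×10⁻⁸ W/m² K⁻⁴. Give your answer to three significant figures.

With α = 0.411, T₁ = 297.8 K.
With α = 0.53, T₂ = 281.5 K.
ΔT = T₂ − T₁ = -16.34 K.

-16.3 K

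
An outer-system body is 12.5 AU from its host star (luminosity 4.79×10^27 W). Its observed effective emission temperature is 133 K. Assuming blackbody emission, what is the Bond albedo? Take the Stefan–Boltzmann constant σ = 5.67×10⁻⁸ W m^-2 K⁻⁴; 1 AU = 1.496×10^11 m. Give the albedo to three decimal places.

d = 12.5 × 1.496×10^11 m = 1.870×10^12 m.
Flux at the orbit: S = L/(4πd²) = 4.79×10^27/(4π·(1.87×10^12)²) = 109.0 W m^-2.
Energy balance: S(1−α)/4 = σT⁴, so 1−α = 4σT⁴/S.
4σT⁴ = 4·5.67×10⁻⁸·(133)⁴ = 70.97 W m^-2.
Hence α = 1 − 70.97/109.0 = 0.3490.

0.349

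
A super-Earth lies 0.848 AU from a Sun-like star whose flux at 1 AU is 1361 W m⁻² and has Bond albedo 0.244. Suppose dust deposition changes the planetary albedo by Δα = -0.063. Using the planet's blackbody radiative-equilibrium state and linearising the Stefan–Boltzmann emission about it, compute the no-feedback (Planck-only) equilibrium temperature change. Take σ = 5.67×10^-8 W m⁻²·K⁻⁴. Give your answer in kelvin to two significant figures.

5.9 kelvin

By the inverse-square law, S = 1361/0.848² = 1893 W m⁻².
The baseline emission temperature is T_e = 281.8 K.
The change in absorbed flux is Δ[S(1−α)/4] = −SΔα/4 = 29.81 W m⁻².
Linearising σT⁴ gives d(σT⁴)/dT = 4σT_e³ = 5.077 W m⁻² per K.
Hence the no-feedback warming is ΔF/(4σT_e³) = 5.87 K.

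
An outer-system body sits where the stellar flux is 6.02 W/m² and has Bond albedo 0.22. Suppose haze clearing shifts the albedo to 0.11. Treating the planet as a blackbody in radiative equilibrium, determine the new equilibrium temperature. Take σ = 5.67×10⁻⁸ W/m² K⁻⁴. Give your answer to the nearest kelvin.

With the new albedo, S(1−α₂)/4 = 1.339 W/m², so T₂ = 69.72 K.

70 K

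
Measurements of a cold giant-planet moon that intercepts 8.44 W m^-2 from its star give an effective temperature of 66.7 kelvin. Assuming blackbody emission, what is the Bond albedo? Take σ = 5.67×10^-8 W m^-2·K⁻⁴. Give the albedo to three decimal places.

0.468

Rearranging the radiative balance, α = 1 − 4σT⁴/S.
4σT⁴ = 4·5.67×10⁻⁸·(66.7)⁴ = 4.489 W m^-2.
Hence α = 1 − 4.489/8.440 = 0.4681.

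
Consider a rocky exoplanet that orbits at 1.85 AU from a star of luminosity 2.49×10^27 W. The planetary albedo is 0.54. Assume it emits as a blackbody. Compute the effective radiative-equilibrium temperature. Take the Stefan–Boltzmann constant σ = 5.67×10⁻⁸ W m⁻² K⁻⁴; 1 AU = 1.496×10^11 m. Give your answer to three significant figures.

269 K

d = 1.85 × 1.496×10^11 m = 2.768×10^11 m.
S = L/(4πd²) = 2587 W m⁻².
Averaging over the sphere, the absorbed flux is S(1−α)/4 = 297.5 W m⁻².
In equilibrium σT⁴ equals this, so T = 269.1 K.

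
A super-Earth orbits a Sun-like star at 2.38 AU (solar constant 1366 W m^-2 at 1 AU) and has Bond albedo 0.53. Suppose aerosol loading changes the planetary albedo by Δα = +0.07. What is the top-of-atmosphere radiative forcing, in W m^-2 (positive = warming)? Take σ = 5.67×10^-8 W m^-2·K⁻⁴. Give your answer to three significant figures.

Flux at the orbit: S = 1366/(2.38)² = 241.2 W m^-2.
TOA radiative forcing: ΔF = −S·Δα/4 = −241.2·(+0.07)/4 = -4.220 W m^-2.

-4.22 W m^-2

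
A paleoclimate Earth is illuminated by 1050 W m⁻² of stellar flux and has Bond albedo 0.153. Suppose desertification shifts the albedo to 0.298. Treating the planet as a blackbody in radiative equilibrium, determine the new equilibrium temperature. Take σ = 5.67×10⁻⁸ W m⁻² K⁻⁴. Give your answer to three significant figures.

239 K

T₂ = [S(1−α₂)/(4σ)]^(1/4) = [1050·0.702/(4σ)]^(1/4) = 238.8 K.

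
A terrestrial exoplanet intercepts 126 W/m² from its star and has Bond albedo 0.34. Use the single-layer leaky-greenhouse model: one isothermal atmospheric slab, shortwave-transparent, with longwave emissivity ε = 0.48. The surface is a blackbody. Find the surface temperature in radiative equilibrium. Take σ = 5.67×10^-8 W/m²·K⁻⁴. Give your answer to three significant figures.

At the top of the atmosphere, σT_e⁴ = S(1−α)/4 = 20.79 W/m², giving T_e = 138.4 K.
Surface balance with a leaky layer gives σT_s⁴ = σT_e⁴·2/(2−ε), so T_s = T_e·[2/(2−0.48)]^(1/4) = 148.2 K.

148 K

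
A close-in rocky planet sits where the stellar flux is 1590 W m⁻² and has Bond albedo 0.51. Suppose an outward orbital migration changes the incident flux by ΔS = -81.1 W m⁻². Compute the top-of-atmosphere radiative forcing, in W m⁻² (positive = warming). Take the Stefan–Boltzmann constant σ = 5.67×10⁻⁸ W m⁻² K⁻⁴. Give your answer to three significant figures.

-9.93 W m⁻²

TOA radiative forcing: ΔF = (1−α)ΔS/4 = 0.49·(-81.1)/4 = -9.935 W m⁻².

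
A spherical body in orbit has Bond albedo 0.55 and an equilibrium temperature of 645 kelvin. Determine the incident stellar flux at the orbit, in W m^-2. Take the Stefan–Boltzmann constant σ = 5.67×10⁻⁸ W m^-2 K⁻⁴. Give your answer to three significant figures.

87200 W m^-2

Invert the energy balance for S: S = 4σT⁴/(1−α).
The emitted flux is σT⁴ = 9813 W m^-2.
So S = 4×9813/(1−0.55) = 87230 W m^-2.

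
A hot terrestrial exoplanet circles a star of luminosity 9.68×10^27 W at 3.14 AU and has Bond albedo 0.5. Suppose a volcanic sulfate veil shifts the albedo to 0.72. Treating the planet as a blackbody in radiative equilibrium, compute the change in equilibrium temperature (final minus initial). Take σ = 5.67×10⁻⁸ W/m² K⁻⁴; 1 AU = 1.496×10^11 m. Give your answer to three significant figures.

d = 3.14 × 1.496×10^11 m = 4.697×10^11 m.
S = L/(4πd²) = 3491 W/m².
With α = 0.5, T₁ = 296.2 K.
Final:   T₂ = [S(1−0.72)/(4σ)]^(1/4) = 256.2 K.
Change: 256.2 − 296.2 = -39.97 K.

-40.0 K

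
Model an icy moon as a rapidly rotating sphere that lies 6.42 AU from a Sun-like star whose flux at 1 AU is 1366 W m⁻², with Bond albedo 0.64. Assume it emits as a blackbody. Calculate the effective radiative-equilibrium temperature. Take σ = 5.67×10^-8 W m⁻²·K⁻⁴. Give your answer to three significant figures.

85.2 kelvin

Irradiance scales as 1/d², so S = 1366 W m⁻² × (1/6.42)² = 33.14 W m⁻².
The planet absorbs (1−α)S over its disc πR² and re-emits over 4πR², so the mean absorbed flux is (1−0.64)·33.14/4 = 2.983 W m⁻².
Balancing against σT⁴: T = (2.983/5.67×10⁻⁸)^(1/4) = 85.16 K.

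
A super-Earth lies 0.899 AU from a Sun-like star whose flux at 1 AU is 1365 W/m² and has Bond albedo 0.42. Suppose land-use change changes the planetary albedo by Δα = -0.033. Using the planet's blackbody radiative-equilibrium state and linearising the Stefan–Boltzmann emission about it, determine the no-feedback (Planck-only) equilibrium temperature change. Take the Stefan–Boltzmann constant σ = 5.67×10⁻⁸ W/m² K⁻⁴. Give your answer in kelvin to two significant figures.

3.6 K

By the inverse-square law, S = 1365/0.899² = 1689 W/m².
The baseline emission temperature is T_e = 256.4 K.
The change in absorbed flux is Δ[S(1−α)/4] = −SΔα/4 = 13.93 W/m².
Linearising σT⁴ gives d(σT⁴)/dT = 4σT_e³ = 3.821 W/m² per K.
Hence the no-feedback warming is ΔF/(4σT_e³) = 3.65 K.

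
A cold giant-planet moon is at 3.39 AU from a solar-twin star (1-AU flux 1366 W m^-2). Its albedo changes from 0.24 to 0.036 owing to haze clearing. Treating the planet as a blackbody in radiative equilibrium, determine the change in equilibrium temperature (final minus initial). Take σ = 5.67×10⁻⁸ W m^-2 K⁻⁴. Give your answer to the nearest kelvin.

9 K

By the inverse-square law, S = 1366/3.39² = 118.9 W m^-2.
Initial: T₁ = [S(1−0.24)/(4σ)]^(1/4) = 141.3 K.
After:  T₂ = [118.9·0.964/(4σ)]^(1/4) = 149.9 K.
Change: 149.9 − 141.3 = 8.652 K.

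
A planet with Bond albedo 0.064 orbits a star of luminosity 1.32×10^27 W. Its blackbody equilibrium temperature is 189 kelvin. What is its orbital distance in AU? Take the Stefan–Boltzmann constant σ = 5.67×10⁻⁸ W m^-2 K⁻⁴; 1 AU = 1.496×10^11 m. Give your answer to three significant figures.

3.90 AU

The flux needed for this T is 4σT⁴/(1−0.064) = 309.2 W m^-2.
Then d = [L/(4πS)]^(1/2) = 5.829×10^11 m, i.e. 3.896 AU.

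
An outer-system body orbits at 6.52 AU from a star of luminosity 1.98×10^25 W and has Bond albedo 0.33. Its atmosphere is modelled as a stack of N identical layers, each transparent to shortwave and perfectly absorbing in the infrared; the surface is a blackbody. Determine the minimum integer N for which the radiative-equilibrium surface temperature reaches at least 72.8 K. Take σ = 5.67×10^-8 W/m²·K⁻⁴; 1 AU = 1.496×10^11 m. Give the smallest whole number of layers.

Orbital distance: d = 6.52 AU = 9.754×10^11 m.
Spreading L over a sphere of radius d: S = 1.98×10^25/(4π·9.75×10^11²) = 1.656 W/m².
OLR = S(1−α)/4 = 0.2774 W/m²; the top layer radiates at T_e = 47.03 K.
Since T_s⁴ = (N+1)T_e⁴, we need N ≥ (T_s/T_e)⁴ − 1 = 4.741.
Rounding up, N = 5.

5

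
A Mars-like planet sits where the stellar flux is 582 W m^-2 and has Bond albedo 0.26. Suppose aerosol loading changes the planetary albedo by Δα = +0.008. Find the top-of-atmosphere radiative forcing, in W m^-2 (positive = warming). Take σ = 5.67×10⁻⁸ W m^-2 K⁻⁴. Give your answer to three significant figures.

-1.16 W m^-2

TOA radiative forcing: ΔF = −S·Δα/4 = −582.0·(+0.008)/4 = -1.164 W m^-2.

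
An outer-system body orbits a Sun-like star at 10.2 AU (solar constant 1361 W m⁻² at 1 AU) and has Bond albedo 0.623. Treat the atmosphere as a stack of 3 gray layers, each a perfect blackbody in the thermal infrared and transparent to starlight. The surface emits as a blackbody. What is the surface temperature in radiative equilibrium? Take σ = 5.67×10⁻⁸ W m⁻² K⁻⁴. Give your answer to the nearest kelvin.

97 K

Irradiance scales as 1/d², so S = 1361 W m⁻² × (1/10.2)² = 13.08 W m⁻².
OLR = S(1−α)/4 = 1.233 W m⁻²; the top layer radiates at T_e = 68.29 K.
Layer-by-layer balance gives σT_s⁴ = (N+1)σT_e⁴, so T_s = 4^¼·68.29 = 96.57 K.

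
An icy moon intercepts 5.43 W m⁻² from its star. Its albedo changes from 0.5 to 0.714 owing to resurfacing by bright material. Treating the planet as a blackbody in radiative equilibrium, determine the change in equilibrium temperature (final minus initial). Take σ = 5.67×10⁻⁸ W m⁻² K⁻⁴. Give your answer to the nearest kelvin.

-8 K

Before: T₁ = [5.430·0.5/(4σ)]^(1/4) = 58.82 K.
With α = 0.714, T₂ = 51.15 K.
ΔT = T₂ − T₁ = -7.667 K.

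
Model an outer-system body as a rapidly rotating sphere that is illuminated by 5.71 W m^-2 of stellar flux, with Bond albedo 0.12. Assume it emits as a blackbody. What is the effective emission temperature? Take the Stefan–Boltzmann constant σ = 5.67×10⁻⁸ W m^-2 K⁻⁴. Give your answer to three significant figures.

Averaging over the sphere, the absorbed flux is S(1−α)/4 = 1.256 W m^-2.
Balancing against σT⁴: T = (1.256/5.67×10⁻⁸)^(1/4) = 68.61 K.

68.6 K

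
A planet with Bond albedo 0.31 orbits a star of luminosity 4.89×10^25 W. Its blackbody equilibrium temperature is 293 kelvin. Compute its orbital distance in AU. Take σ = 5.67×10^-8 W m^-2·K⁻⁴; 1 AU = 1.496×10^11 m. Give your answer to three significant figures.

0.268 AU

Required flux: S = 4σT⁴/(1−α) = 2423 W m^-2.
From L = 4πd²S, d = √(4.89×10^25/(4π·2423)) = 4.008×10^10 m = 0.2679 AU.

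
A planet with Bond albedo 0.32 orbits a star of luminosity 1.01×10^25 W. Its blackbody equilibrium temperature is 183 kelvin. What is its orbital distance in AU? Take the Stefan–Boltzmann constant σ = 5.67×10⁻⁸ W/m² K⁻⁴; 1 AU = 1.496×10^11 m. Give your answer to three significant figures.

Required flux: S = 4σT⁴/(1−α) = 374.1 W/m².
Then d = [L/(4πS)]^(1/2) = 4.635×10^10 m, i.e. 0.3099 AU.

0.310 AU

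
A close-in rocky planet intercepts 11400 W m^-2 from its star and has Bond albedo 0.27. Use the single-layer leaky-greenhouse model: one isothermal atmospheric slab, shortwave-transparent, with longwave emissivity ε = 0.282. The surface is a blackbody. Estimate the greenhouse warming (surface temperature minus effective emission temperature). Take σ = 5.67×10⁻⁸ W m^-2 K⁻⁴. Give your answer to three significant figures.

At the top of the atmosphere, σT_e⁴ = S(1−α)/4 = 2080 W m^-2, giving T_e = 437.7 K.
Surface balance with a leaky layer gives σT_s⁴ = σT_e⁴·2/(2−ε), so T_s = T_e·[2/(2−0.282)]^(1/4) = 454.6 K.
The atmosphere warms the surface by 16.95 K.

16.9 K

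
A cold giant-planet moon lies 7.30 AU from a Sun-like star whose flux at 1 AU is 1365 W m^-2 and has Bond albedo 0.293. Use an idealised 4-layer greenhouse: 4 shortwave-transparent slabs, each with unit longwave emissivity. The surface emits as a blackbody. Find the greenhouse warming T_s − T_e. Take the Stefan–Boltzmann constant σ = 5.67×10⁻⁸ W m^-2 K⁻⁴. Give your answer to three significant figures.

46.8 K

Flux at the orbit: S = 1365/(7.30)² = 25.61 W m^-2.
Top-of-atmosphere balance: σT_e⁴ = S(1−α)/4 = 4.527 W m^-2 → T_e = 94.53 K.
T_s = (N+1)^(1/4)·T_e = 141.4 K.
So the greenhouse effect raises the surface by 141.4 − 94.53 = 46.82 K.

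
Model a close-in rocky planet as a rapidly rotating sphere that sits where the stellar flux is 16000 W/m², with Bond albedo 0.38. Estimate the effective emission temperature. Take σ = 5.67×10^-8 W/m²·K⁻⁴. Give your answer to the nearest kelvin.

457 K

Averaging over the sphere, the absorbed flux is S(1−α)/4 = 2480 W/m².
In equilibrium σT⁴ equals this, so T = 457.3 K.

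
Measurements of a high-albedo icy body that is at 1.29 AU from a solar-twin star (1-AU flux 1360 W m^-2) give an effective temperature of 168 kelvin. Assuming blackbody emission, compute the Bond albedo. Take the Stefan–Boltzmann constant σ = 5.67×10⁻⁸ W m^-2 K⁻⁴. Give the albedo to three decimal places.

0.779

By the inverse-square law, S = 1360/1.29² = 817.3 W m^-2.
From σT⁴ = S(1−α)/4 we invert for α: 1−α = 4σT⁴/S.
4σT⁴ = 4·5.67×10⁻⁸·(168)⁴ = 180.7 W m^-2.
Hence α = 1 − 180.7/817.3 = 0.7789.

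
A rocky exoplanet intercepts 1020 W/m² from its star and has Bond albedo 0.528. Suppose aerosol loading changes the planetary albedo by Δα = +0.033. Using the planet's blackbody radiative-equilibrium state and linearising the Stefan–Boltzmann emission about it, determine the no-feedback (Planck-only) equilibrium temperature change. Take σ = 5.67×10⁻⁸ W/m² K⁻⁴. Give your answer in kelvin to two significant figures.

-3.8 K

The baseline emission temperature is T_e = 214.6 K.
The change in absorbed flux is Δ[S(1−α)/4] = −SΔα/4 = -8.415 W/m².
The Planck feedback parameter is 4σT_e³ = 2.243 W/m²/K.
Hence the no-feedback warming is ΔF/(4σT_e³) = -3.75 K.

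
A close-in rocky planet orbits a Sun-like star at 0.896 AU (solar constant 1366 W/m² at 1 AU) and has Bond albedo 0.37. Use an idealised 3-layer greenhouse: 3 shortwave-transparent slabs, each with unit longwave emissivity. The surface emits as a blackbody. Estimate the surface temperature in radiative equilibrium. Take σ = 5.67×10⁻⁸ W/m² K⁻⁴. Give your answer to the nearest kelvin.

Irradiance scales as 1/d², so S = 1366 W/m² × (1/0.896)² = 1702 W/m².
The effective emission temperature is T_e = [S(1−α)/(4σ)]^¼ = 262.2 K.
For an N-layer opaque stack, T_s⁴ = (N+1)T_e⁴, hence T_s = (4)^(1/4)×262.2 K = 370.8 K.

371 kelvin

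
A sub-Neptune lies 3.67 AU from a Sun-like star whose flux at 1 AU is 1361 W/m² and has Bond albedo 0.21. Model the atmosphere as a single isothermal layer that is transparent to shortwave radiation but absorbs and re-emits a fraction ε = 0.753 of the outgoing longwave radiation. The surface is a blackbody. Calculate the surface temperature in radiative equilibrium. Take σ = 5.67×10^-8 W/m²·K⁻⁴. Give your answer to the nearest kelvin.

154 K

By the inverse-square law, S = 1361/3.67² = 101.0 W/m².
Effective emission temperature (TOA balance): σT_e⁴ = S(1−α)/4 = 19.96 W/m² → T_e = 137.0 K.
The surface balance (absorbed SW + ε·downward IR = σT_s⁴) with T_a⁴ = T_s⁴/2 reduces to T_s = T_e·[2/(2−ε)]^¼ = 154.1 K.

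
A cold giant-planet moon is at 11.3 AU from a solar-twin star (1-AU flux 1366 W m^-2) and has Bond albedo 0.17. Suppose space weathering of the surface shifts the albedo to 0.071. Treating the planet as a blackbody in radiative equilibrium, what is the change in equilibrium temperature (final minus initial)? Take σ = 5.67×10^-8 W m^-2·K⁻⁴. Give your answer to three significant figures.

By the inverse-square law, S = 1366/11.3² = 10.70 W m^-2.
Initial: T₁ = [S(1−0.17)/(4σ)]^(1/4) = 79.10 K.
Final:   T₂ = [S(1−0.071)/(4σ)]^(1/4) = 81.36 K.
ΔT = T₂ − T₁ = 2.260 K.

2.26 kelvin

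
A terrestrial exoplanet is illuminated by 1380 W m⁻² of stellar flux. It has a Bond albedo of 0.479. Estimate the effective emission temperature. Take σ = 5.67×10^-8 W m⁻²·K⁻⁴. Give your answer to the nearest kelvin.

237 kelvin

Absorbed flux (global mean): S(1−α)/4 = 1380·0.521/4 = 179.7 W m⁻².
Balancing against σT⁴: T = (179.7/5.67×10⁻⁸)^(1/4) = 237.3 K.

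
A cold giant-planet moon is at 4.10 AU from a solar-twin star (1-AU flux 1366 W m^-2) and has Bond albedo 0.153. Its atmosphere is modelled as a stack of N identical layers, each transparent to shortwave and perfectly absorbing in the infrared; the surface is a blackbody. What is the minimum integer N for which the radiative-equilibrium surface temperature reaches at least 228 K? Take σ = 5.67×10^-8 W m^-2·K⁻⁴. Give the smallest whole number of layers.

Flux at the orbit: S = 1366/(4.10)² = 81.26 W m^-2.
OLR = S(1−α)/4 = 17.21 W m^-2; the top layer radiates at T_e = 132.0 K.
Since T_s⁴ = (N+1)T_e⁴, we need N ≥ (T_s/T_e)⁴ − 1 = 7.905.
Rounding up, N = 8.

8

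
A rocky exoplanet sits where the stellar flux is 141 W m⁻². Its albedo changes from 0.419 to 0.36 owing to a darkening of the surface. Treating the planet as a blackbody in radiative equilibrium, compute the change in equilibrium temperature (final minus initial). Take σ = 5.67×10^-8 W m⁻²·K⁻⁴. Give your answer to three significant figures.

Initial: T₁ = [S(1−0.419)/(4σ)]^(1/4) = 137.9 K.
Final:   T₂ = [S(1−0.36)/(4σ)]^(1/4) = 141.2 K.
Change: 141.2 − 137.9 = 3.374 K.

3.37 kelvin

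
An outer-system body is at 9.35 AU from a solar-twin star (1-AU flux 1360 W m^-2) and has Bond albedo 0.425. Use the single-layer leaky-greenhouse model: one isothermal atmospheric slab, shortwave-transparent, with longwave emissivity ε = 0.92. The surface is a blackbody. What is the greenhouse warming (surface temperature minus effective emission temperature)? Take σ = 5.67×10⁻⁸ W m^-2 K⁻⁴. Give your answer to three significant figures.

13.2 kelvin

Flux at the orbit: S = 1360/(9.35)² = 15.56 W m^-2.
The planet radiates to space at T_e = [S(1−α)/(4σ)]^(1/4) = 79.25 K.
The surface balance (absorbed SW + ε·downward IR = σT_s⁴) with T_a⁴ = T_s⁴/2 reduces to T_s = T_e·[2/(2−ε)]^¼ = 92.45 K.
Greenhouse warming: T_s − T_e = 13.20 K.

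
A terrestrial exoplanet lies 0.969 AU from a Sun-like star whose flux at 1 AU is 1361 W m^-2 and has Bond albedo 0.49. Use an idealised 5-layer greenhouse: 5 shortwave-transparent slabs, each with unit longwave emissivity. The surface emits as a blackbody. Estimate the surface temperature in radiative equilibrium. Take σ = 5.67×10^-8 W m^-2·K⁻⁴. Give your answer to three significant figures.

374 K

Irradiance scales as 1/d², so S = 1361 W m^-2 × (1/0.969)² = 1449 W m^-2.
OLR = S(1−α)/4 = 184.8 W m^-2; the top layer radiates at T_e = 238.9 K.
With N = 5 opaque layers, T_s = (N+1)^(1/4)·T_e = 6^(1/4)·238.9 = 374.0 K.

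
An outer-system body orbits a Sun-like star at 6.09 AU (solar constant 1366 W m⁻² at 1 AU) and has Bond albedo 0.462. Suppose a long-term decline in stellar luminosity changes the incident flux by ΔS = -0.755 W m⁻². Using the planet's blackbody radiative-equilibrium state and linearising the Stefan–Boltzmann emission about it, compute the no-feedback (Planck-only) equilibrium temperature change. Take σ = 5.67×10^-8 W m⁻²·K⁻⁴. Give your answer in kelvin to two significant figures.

Irradiance scales as 1/d², so S = 1366 W m⁻² × (1/6.09)² = 36.83 W m⁻².
Reference equilibrium: T_e = [S(1−α)/(4σ)]^(1/4) = 96.68 K.
Only a fraction (1−α) is absorbed and it's spread over 4πR², so ΔF = (1−α)ΔS/4 = -0.1015 W m⁻².
Linearising σT⁴ gives d(σT⁴)/dT = 4σT_e³ = 0.2050 W m⁻² per K.
So ΔT₀ = -0.1015/0.2050 = -0.495 K.

-0.50 kelvin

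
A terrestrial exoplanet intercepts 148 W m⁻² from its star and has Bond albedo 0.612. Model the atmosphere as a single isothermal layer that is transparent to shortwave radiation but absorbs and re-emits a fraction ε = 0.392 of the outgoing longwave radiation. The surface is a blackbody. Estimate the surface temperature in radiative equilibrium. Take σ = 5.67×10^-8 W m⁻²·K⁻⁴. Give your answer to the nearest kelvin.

Effective emission temperature (TOA balance): σT_e⁴ = S(1−α)/4 = 14.36 W m⁻² → T_e = 126.1 K.
The surface balance (absorbed SW + ε·downward IR = σT_s⁴) with T_a⁴ = T_s⁴/2 reduces to T_s = T_e·[2/(2−ε)]^¼ = 133.2 K.

133 K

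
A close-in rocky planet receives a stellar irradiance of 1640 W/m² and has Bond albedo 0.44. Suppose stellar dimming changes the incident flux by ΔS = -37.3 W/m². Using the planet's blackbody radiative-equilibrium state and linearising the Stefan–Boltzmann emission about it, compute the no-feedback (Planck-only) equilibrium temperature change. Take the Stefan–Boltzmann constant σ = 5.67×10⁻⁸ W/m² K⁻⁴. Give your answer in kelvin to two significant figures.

-1.4 K

The baseline emission temperature is T_e = 252.3 K.
TOA radiative forcing: ΔF = (1−α)ΔS/4 = 0.56·(-37.3)/4 = -5.222 W/m².
Linearising σT⁴ gives d(σT⁴)/dT = 4σT_e³ = 3.641 W/m² per K.
So ΔT₀ = -5.222/3.641 = -1.43 K.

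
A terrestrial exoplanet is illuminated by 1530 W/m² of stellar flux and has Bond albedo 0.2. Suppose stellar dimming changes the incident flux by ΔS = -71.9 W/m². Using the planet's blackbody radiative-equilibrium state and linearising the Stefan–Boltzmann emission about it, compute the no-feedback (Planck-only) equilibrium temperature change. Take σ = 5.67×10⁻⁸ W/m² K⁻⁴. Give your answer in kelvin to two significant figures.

The baseline emission temperature is T_e = 271.0 K.
ΔF = Δ[S(1−α)]/4 = (1−0.2)·-71.9/4 = -14.38 W/m².
Linearising σT⁴ gives d(σT⁴)/dT = 4σT_e³ = 4.516 W/m² per K.
ΔT₀ = ΔF/λ_P = -14.38/4.516 = -3.18 K.

-3.2 kelvin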